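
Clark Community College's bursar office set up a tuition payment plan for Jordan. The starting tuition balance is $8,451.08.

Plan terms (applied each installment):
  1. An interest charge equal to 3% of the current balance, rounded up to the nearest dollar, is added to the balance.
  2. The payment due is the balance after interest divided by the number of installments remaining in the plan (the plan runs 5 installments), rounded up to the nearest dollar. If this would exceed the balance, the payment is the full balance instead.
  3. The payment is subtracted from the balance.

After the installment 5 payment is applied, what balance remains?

$0.00

Installment 1: opening $8,451.08; interest $254.00 → $8,705.08; payment $1,742.00; balance $6,963.08
Installment 2: opening $6,963.08; interest $209.00 → $7,172.08; payment $1,794.00; balance $5,378.08
Installment 3: opening $5,378.08; interest $162.00 → $5,540.08; payment $1,847.00; balance $3,693.08
Installment 4: opening $3,693.08; interest $111.00 → $3,804.08; payment $1,903.00; balance $1,901.08
Installment 5: opening $1,901.08; interest $58.00 → $1,959.08; payment $1,959.08; balance $0.00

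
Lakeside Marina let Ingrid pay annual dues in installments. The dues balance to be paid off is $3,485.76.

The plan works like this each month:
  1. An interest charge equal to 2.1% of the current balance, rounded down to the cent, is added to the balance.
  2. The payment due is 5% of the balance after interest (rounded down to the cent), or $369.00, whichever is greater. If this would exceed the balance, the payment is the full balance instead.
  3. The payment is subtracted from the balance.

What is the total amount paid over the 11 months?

# | Opening | Interest | Payment | End bal
1 | $3,485.76 | $73.20 | $369.00 | $3,189.96
2 | $3,189.96 | $66.98 | $369.00 | $2,887.94
3 | $2,887.94 | $60.64 | $369.00 | $2,579.58
4 | $2,579.58 | $54.17 | $369.00 | $2,264.75
5 | $2,264.75 | $47.55 | $369.00 | $1,943.30
6 | $1,943.30 | $40.80 | $369.00 | $1,615.10
7 | $1,615.10 | $33.91 | $369.00 | $1,280.01
8 | $1,280.01 | $26.88 | $369.00 | $937.89
9 | $937.89 | $19.69 | $369.00 | $588.58
10 | $588.58 | $12.36 | $369.00 | $231.94
11 | $231.94 | $4.87 | $236.81 | $0.00
Total paid: $3,926.81

$3,926.81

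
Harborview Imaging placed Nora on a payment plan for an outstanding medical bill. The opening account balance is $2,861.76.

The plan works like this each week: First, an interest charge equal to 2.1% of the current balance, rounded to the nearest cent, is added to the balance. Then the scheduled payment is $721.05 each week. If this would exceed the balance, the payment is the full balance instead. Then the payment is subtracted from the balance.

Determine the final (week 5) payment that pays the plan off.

$136.31

Week 1: opening $2,861.76; interest $60.10 → $2,921.86; payment $721.05; balance $2,200.81
Week 2: opening $2,200.81; interest $46.22 → $2,247.03; payment $721.05; balance $1,525.98
Week 3: opening $1,525.98; interest $32.05 → $1,558.03; payment $721.05; balance $836.98
Week 4: opening $836.98; interest $17.58 → $854.56; payment $721.05; balance $133.51
Week 5: opening $133.51; interest $2.80 → $136.31; payment $136.31; balance $0.00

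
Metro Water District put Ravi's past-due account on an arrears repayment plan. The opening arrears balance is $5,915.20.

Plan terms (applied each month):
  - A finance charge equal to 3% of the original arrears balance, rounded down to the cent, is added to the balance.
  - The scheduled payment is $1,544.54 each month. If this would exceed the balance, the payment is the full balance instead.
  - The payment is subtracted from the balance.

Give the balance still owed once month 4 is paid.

$446.84

Month 1: opening $5,915.20; interest $177.45 → $6,092.65; payment $1,544.54; balance $4,548.11
Month 2: opening $4,548.11; interest $177.45 → $4,725.56; payment $1,544.54; balance $3,181.02
Month 3: opening $3,181.02; interest $177.45 → $3,358.47; payment $1,544.54; balance $1,813.93
Month 4: opening $1,813.93; interest $177.45 → $1,991.38; payment $1,544.54; balance $446.84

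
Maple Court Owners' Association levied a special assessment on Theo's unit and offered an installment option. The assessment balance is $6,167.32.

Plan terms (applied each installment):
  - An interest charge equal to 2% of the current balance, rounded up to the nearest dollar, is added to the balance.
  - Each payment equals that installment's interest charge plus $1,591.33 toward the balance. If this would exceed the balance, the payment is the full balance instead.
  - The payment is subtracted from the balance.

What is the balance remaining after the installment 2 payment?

Installment 1: opening $6,167.32; interest $124.00 → $6,291.32; payment $1,715.33; balance $4,575.99
Installment 2: opening $4,575.99; interest $92.00 → $4,667.99; payment $1,683.33; balance $2,984.66

$2,984.66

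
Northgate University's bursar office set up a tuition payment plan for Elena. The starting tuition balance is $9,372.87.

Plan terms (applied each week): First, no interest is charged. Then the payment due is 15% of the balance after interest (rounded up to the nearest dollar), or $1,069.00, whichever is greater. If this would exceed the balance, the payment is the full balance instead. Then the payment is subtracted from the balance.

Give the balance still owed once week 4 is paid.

Week 1: opening $9,372.87; payment $1,406.00; balance $7,966.87
Week 2: opening $7,966.87; payment $1,196.00; balance $6,770.87
Week 3: opening $6,770.87; payment $1,069.00; balance $5,701.87
Week 4: opening $5,701.87; payment $1,069.00; balance $4,632.87

$4,632.87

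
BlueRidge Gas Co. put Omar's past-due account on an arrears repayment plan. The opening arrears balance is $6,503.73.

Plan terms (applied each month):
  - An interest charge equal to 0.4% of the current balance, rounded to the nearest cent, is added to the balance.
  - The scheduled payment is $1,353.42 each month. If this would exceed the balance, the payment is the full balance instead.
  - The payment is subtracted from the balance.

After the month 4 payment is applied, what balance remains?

# | Opening | Interest | Payment | End bal
1 | $6,503.73 | $26.01 | $1,353.42 | $5,176.32
2 | $5,176.32 | $20.71 | $1,353.42 | $3,843.61
3 | $3,843.61 | $15.37 | $1,353.42 | $2,505.56
4 | $2,505.56 | $10.02 | $1,353.42 | $1,162.16

$1,162.16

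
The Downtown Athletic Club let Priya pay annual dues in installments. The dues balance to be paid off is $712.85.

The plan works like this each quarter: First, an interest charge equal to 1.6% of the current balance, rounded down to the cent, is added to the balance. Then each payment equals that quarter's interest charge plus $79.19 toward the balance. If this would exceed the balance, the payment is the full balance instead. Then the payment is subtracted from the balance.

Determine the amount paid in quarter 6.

Quarter 1: opening $712.85; interest $11.40 → $724.25; payment $90.59; balance $633.66
Quarter 2: opening $633.66; interest $10.13 → $643.79; payment $89.32; balance $554.47
Quarter 3: opening $554.47; interest $8.87 → $563.34; payment $88.06; balance $475.28
Quarter 4: opening $475.28; interest $7.60 → $482.88; payment $86.79; balance $396.09
Quarter 5: opening $396.09; interest $6.33 → $402.42; payment $85.52; balance $316.90
Quarter 6: opening $316.90; interest $5.07 → $321.97; payment $84.26; balance $237.71

$84.26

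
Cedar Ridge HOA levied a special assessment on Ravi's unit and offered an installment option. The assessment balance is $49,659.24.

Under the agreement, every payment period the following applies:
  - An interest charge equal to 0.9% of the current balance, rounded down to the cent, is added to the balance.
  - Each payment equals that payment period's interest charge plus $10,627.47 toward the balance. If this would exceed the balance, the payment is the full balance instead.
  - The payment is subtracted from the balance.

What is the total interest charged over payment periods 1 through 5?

$1,278.17

Payment period 1: $49,659.24 +$446.93 interest = $50,106.17; pay $11,074.40 → $39,031.77
Payment period 2: $39,031.77 +$351.28 interest = $39,383.05; pay $10,978.75 → $28,404.30
Payment period 3: $28,404.30 +$255.63 interest = $28,659.93; pay $10,883.10 → $17,776.83
Payment period 4: $17,776.83 +$159.99 interest = $17,936.82; pay $10,787.46 → $7,149.36
Payment period 5: $7,149.36 +$64.34 interest = $7,213.70; pay $7,213.70 → $0.00
Total interest: $446.93 + $351.28 + $255.63 + $159.99 + $64.34 = $1,278.17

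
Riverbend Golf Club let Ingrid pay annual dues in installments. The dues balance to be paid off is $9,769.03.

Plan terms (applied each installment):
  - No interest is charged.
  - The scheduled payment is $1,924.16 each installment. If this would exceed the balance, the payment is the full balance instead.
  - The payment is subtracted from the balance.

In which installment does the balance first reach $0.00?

Installment 1: $9,769.03 − $1,924.16 → $7,844.87
Installment 2: $7,844.87 − $1,924.16 → $5,920.71
Installment 3: $5,920.71 − $1,924.16 → $3,996.55
Installment 4: $3,996.55 − $1,924.16 → $2,072.39
Installment 5: $2,072.39 − $1,924.16 → $148.23
Installment 6: $148.23 − $148.23 → $0.00
Balance reaches $0.00 in installment 6.

6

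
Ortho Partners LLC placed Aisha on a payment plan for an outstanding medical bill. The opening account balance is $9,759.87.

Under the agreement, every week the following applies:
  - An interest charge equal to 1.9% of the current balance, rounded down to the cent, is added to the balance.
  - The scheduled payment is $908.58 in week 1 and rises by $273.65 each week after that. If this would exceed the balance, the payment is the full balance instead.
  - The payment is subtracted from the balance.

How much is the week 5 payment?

$2,003.18

# | Opening | Interest | Payment | End bal
1 | $9,759.87 | $185.43 | $908.58 | $9,036.72
2 | $9,036.72 | $171.69 | $1,182.23 | $8,026.18
3 | $8,026.18 | $152.49 | $1,455.88 | $6,722.79
4 | $6,722.79 | $127.73 | $1,729.53 | $5,120.99
5 | $5,120.99 | $97.29 | $2,003.18 | $3,215.10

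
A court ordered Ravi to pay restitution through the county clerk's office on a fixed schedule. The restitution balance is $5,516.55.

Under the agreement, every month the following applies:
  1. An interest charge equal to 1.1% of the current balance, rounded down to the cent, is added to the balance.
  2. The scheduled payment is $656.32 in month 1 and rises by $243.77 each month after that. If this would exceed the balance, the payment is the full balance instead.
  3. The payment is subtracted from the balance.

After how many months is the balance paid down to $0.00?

Month 1: $5,516.55 +$60.68 interest = $5,577.23; pay $656.32 → $4,920.91
Month 2: $4,920.91 +$54.13 interest = $4,975.04; pay $900.09 → $4,074.95
Month 3: $4,074.95 +$44.82 interest = $4,119.77; pay $1,143.86 → $2,975.91
Month 4: $2,975.91 +$32.73 interest = $3,008.64; pay $1,387.63 → $1,621.01
Month 5: $1,621.01 +$17.83 interest = $1,638.84; pay $1,631.40 → $7.44
Month 6: $7.44 +$0.08 interest = $7.52; pay $7.52 → $0.00
Balance reaches $0.00 in month 6.

6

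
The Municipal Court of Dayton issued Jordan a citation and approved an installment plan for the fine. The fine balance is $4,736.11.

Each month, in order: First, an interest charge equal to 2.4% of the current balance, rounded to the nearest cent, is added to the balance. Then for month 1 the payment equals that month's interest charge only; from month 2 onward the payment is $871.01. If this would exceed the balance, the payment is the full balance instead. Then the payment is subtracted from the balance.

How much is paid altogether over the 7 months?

Month 1: opening $4,736.11; interest $113.67 → $4,849.78; payment $113.67; balance $4,736.11
Month 2: opening $4,736.11; interest $113.67 → $4,849.78; payment $871.01; balance $3,978.77
Month 3: opening $3,978.77; interest $95.49 → $4,074.26; payment $871.01; balance $3,203.25
Month 4: opening $3,203.25; interest $76.88 → $3,280.13; payment $871.01; balance $2,409.12
Month 5: opening $2,409.12; interest $57.82 → $2,466.94; payment $871.01; balance $1,595.93
Month 6: opening $1,595.93; interest $38.30 → $1,634.23; payment $871.01; balance $763.22
Month 7: opening $763.22; interest $18.32 → $781.54; payment $781.54; balance $0.00
Total paid: $5,250.26

$5,250.26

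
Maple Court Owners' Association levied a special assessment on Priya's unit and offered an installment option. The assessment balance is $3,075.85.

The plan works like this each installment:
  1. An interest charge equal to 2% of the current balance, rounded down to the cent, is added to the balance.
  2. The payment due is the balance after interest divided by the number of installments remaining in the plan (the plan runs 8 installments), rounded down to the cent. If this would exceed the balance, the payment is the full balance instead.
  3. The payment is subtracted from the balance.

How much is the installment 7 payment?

$441.64

Installment 1: $3,075.85 +$61.51 interest = $3,137.36; pay $392.17 → $2,745.19
Installment 2: $2,745.19 +$54.90 interest = $2,800.09; pay $400.01 → $2,400.08
Installment 3: $2,400.08 +$48.00 interest = $2,448.08; pay $408.01 → $2,040.07
Installment 4: $2,040.07 +$40.80 interest = $2,080.87; pay $416.17 → $1,664.70
Installment 5: $1,664.70 +$33.29 interest = $1,697.99; pay $424.49 → $1,273.50
Installment 6: $1,273.50 +$25.47 interest = $1,298.97; pay $432.99 → $865.98
Installment 7: $865.98 +$17.31 interest = $883.29; pay $441.64 → $441.65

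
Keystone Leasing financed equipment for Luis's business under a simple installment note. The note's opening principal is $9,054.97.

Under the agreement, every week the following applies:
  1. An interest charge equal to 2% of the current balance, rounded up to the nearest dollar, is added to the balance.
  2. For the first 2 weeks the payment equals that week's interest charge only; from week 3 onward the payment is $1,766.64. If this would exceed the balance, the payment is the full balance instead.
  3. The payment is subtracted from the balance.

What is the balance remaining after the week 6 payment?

Week 1: $9,054.97 +$182.00 interest = $9,236.97; pay $182.00 → $9,054.97
Week 2: $9,054.97 +$182.00 interest = $9,236.97; pay $182.00 → $9,054.97
Week 3: $9,054.97 +$182.00 interest = $9,236.97; pay $1,766.64 → $7,470.33
Week 4: $7,470.33 +$150.00 interest = $7,620.33; pay $1,766.64 → $5,853.69
Week 5: $5,853.69 +$118.00 interest = $5,971.69; pay $1,766.64 → $4,205.05
Week 6: $4,205.05 +$85.00 interest = $4,290.05; pay $1,766.64 → $2,523.41

$2,523.41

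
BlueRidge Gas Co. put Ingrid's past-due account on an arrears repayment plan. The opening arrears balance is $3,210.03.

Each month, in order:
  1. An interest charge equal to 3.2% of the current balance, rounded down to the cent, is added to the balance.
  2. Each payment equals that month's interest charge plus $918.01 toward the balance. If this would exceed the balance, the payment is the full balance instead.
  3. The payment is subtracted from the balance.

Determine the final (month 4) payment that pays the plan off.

Month 1: opening $3,210.03; interest $102.72 → $3,312.75; payment $1,020.73; balance $2,292.02
Month 2: opening $2,292.02; interest $73.34 → $2,365.36; payment $991.35; balance $1,374.01
Month 3: opening $1,374.01; interest $43.96 → $1,417.97; payment $961.97; balance $456.00
Month 4: opening $456.00; interest $14.59 → $470.59; payment $470.59; balance $0.00

$470.59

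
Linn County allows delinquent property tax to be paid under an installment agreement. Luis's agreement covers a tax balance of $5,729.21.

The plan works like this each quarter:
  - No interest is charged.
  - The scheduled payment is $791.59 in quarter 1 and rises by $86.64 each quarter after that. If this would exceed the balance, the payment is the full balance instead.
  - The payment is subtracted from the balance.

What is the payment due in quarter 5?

# | Opening | Payment | End bal
1 | $5,729.21 | $791.59 | $4,937.62
2 | $4,937.62 | $878.23 | $4,059.39
3 | $4,059.39 | $964.87 | $3,094.52
4 | $3,094.52 | $1,051.51 | $2,043.01
5 | $2,043.01 | $1,138.15 | $904.86

$1,138.15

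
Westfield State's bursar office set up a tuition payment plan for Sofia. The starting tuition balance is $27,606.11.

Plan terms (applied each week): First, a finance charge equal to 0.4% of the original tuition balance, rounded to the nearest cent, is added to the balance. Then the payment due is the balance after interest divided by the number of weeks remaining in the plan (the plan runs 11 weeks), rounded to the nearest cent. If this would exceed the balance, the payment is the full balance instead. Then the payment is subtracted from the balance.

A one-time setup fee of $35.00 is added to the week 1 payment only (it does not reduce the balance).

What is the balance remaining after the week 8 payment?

Week 1: opening $27,606.11; interest $110.42 → $27,716.53; payment $2,519.68 (+ $35.00 fee); balance $25,196.85
Week 2: opening $25,196.85; interest $110.42 → $25,307.27; payment $2,530.73; balance $22,776.54
Week 3: opening $22,776.54; interest $110.42 → $22,886.96; payment $2,543.00; balance $20,343.96
Week 4: opening $20,343.96; interest $110.42 → $20,454.38; payment $2,556.80; balance $17,897.58
Week 5: opening $17,897.58; interest $110.42 → $18,008.00; payment $2,572.57; balance $15,435.43
Week 6: opening $15,435.43; interest $110.42 → $15,545.85; payment $2,590.98; balance $12,954.87
Week 7: opening $12,954.87; interest $110.42 → $13,065.29; payment $2,613.06; balance $10,452.23
Week 8: opening $10,452.23; interest $110.42 → $10,562.65; payment $2,640.66; balance $7,921.99

$7,921.99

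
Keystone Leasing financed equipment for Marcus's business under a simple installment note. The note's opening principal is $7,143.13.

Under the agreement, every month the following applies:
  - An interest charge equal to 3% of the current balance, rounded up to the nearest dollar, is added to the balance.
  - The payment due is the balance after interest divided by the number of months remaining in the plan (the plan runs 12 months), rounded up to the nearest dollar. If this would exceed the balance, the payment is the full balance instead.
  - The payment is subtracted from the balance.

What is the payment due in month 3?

Month 1: $7,143.13 +$215.00 interest = $7,358.13; pay $614.00 → $6,744.13
Month 2: $6,744.13 +$203.00 interest = $6,947.13; pay $632.00 → $6,315.13
Month 3: $6,315.13 +$190.00 interest = $6,505.13; pay $651.00 → $5,854.13

$651.00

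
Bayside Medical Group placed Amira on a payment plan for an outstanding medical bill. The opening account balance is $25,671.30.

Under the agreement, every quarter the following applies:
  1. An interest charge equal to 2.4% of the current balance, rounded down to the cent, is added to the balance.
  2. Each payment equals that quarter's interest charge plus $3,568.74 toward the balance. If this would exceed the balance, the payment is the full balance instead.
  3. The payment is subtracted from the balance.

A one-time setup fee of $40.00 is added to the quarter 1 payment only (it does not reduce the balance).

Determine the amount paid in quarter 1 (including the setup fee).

Quarter 1: opening $25,671.30; interest $616.11 → $26,287.41; payment $4,184.85 (+ $40.00 fee); balance $22,102.56

$4,224.85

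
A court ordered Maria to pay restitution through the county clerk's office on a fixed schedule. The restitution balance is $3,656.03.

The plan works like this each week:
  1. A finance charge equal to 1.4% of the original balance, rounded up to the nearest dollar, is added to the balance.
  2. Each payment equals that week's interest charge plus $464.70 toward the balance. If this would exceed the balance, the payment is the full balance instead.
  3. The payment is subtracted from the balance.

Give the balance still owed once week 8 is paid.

$0.00

Week 1: opening $3,656.03; interest $52.00 → $3,708.03; payment $516.70; balance $3,191.33
Week 2: opening $3,191.33; interest $52.00 → $3,243.33; payment $516.70; balance $2,726.63
Week 3: opening $2,726.63; interest $52.00 → $2,778.63; payment $516.70; balance $2,261.93
Week 4: opening $2,261.93; interest $52.00 → $2,313.93; payment $516.70; balance $1,797.23
Week 5: opening $1,797.23; interest $52.00 → $1,849.23; payment $516.70; balance $1,332.53
Week 6: opening $1,332.53; interest $52.00 → $1,384.53; payment $516.70; balance $867.83
Week 7: opening $867.83; interest $52.00 → $919.83; payment $516.70; balance $403.13
Week 8: opening $403.13; interest $52.00 → $455.13; payment $455.13; balance $0.00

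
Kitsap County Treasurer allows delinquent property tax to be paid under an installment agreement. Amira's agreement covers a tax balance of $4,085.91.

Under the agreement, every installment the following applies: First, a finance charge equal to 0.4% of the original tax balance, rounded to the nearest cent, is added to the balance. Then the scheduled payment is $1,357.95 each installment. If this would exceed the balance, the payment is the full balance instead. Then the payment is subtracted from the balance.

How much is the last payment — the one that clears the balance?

# | Opening | Interest | Payment | End bal
1 | $4,085.91 | $16.34 | $1,357.95 | $2,744.30
2 | $2,744.30 | $16.34 | $1,357.95 | $1,402.69
3 | $1,402.69 | $16.34 | $1,357.95 | $61.08
4 | $61.08 | $16.34 | $77.42 | $0.00

$77.42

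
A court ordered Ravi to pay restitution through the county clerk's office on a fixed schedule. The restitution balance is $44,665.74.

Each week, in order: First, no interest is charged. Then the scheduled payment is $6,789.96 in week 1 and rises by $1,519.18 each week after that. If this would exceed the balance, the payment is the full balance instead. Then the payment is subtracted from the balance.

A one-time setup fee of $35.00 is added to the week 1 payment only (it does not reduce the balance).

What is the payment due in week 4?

Week 1: $44,665.74 − $6,789.96 (+ $35.00 fee) → $37,875.78
Week 2: $37,875.78 − $8,309.14 → $29,566.64
Week 3: $29,566.64 − $9,828.32 → $19,738.32
Week 4: $19,738.32 − $11,347.50 → $8,390.82

$11,347.50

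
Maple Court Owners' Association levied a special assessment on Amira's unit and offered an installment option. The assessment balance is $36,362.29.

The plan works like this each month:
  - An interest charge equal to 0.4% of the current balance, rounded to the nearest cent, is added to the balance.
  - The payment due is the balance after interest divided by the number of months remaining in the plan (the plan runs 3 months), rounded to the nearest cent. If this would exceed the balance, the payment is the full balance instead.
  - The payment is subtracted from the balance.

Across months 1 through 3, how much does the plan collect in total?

Month 1: opening $36,362.29; interest $145.45 → $36,507.74; payment $12,169.25; balance $24,338.49
Month 2: opening $24,338.49; interest $97.35 → $24,435.84; payment $12,217.92; balance $12,217.92
Month 3: opening $12,217.92; interest $48.87 → $12,266.79; payment $12,266.79; balance $0.00
Total paid: $36,653.96

$36,653.96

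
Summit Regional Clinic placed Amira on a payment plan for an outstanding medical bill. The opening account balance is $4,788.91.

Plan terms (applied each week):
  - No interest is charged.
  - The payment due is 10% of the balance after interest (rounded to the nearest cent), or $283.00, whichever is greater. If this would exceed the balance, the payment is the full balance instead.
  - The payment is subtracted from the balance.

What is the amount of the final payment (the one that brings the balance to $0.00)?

Week 1: opening $4,788.91; payment $478.89; balance $4,310.02
Week 2: opening $4,310.02; payment $431.00; balance $3,879.02
Week 3: opening $3,879.02; payment $387.90; balance $3,491.12
Week 4: opening $3,491.12; payment $349.11; balance $3,142.01
Week 5: opening $3,142.01; payment $314.20; balance $2,827.81
Week 6: opening $2,827.81; payment $283.00; balance $2,544.81
Week 7: opening $2,544.81; payment $283.00; balance $2,261.81
Week 8: opening $2,261.81; payment $283.00; balance $1,978.81
Week 9: opening $1,978.81; payment $283.00; balance $1,695.81
Week 10: opening $1,695.81; payment $283.00; balance $1,412.81
Week 11: opening $1,412.81; payment $283.00; balance $1,129.81
Week 12: opening $1,129.81; payment $283.00; balance $846.81
Week 13: opening $846.81; payment $283.00; balance $563.81
Week 14: opening $563.81; payment $283.00; balance $280.81
Week 15: opening $280.81; payment $280.81; balance $0.00

$280.81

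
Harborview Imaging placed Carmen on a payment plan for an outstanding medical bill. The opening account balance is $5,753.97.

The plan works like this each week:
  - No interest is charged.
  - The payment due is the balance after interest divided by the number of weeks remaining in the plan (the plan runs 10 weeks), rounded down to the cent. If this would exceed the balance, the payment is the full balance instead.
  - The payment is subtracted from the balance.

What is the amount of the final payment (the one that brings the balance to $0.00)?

$575.40

# | Opening | Payment | End bal
1 | $5,753.97 | $575.39 | $5,178.58
2 | $5,178.58 | $575.39 | $4,603.19
3 | $4,603.19 | $575.39 | $4,027.80
4 | $4,027.80 | $575.40 | $3,452.40
5 | $3,452.40 | $575.40 | $2,877.00
6 | $2,877.00 | $575.40 | $2,301.60
7 | $2,301.60 | $575.40 | $1,726.20
8 | $1,726.20 | $575.40 | $1,150.80
9 | $1,150.80 | $575.40 | $575.40
10 | $575.40 | $575.40 | $0.00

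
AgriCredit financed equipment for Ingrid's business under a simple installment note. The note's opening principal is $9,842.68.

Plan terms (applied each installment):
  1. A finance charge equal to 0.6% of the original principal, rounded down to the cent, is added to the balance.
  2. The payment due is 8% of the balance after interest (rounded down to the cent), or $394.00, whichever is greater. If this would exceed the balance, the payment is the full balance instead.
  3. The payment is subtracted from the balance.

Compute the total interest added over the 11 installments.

Installment 1: $9,842.68 +$59.05 interest = $9,901.73; pay $792.13 → $9,109.60
Installment 2: $9,109.60 +$59.05 interest = $9,168.65; pay $733.49 → $8,435.16
Installment 3: $8,435.16 +$59.05 interest = $8,494.21; pay $679.53 → $7,814.68
Installment 4: $7,814.68 +$59.05 interest = $7,873.73; pay $629.89 → $7,243.84
Installment 5: $7,243.84 +$59.05 interest = $7,302.89; pay $584.23 → $6,718.66
Installment 6: $6,718.66 +$59.05 interest = $6,777.71; pay $542.21 → $6,235.50
Installment 7: $6,235.50 +$59.05 interest = $6,294.55; pay $503.56 → $5,790.99
Installment 8: $5,790.99 +$59.05 interest = $5,850.04; pay $468.00 → $5,382.04
Installment 9: $5,382.04 +$59.05 interest = $5,441.09; pay $435.28 → $5,005.81
Installment 10: $5,005.81 +$59.05 interest = $5,064.86; pay $405.18 → $4,659.68
Installment 11: $4,659.68 +$59.05 interest = $4,718.73; pay $394.00 → $4,324.73
Total interest: $59.05 + $59.05 + $59.05 + $59.05 + $59.05 + $59.05 + $59.05 + $59.05 + $59.05 + $59.05 + $59.05 = $649.55

$649.55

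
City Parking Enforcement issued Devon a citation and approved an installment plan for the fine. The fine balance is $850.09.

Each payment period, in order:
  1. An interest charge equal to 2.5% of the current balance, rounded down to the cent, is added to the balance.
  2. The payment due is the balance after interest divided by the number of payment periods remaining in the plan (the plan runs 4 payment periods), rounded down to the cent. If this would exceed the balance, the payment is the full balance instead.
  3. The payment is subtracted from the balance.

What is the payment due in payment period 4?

Payment period 1: $850.09 +$21.25 interest = $871.34; pay $217.83 → $653.51
Payment period 2: $653.51 +$16.33 interest = $669.84; pay $223.28 → $446.56
Payment period 3: $446.56 +$11.16 interest = $457.72; pay $228.86 → $228.86
Payment period 4: $228.86 +$5.72 interest = $234.58; pay $234.58 → $0.00

$234.58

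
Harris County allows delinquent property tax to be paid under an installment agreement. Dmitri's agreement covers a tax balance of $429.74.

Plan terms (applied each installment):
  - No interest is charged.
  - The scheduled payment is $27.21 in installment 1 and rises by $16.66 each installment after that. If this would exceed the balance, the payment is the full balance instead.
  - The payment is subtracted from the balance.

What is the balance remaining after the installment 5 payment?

Installment 1: $429.74 − $27.21 → $402.53
Installment 2: $402.53 − $43.87 → $358.66
Installment 3: $358.66 − $60.53 → $298.13
Installment 4: $298.13 − $77.19 → $220.94
Installment 5: $220.94 − $93.85 → $127.09

$127.09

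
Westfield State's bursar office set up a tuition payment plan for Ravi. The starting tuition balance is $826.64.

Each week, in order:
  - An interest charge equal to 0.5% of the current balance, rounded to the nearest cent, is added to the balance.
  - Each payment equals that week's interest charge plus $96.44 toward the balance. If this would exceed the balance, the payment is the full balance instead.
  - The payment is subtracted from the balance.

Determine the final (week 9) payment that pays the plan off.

$55.40

# | Opening | Interest | Payment | End bal
1 | $826.64 | $4.13 | $100.57 | $730.20
2 | $730.20 | $3.65 | $100.09 | $633.76
3 | $633.76 | $3.17 | $99.61 | $537.32
4 | $537.32 | $2.69 | $99.13 | $440.88
5 | $440.88 | $2.20 | $98.64 | $344.44
6 | $344.44 | $1.72 | $98.16 | $248.00
7 | $248.00 | $1.24 | $97.68 | $151.56
8 | $151.56 | $0.76 | $97.20 | $55.12
9 | $55.12 | $0.28 | $55.40 | $0.00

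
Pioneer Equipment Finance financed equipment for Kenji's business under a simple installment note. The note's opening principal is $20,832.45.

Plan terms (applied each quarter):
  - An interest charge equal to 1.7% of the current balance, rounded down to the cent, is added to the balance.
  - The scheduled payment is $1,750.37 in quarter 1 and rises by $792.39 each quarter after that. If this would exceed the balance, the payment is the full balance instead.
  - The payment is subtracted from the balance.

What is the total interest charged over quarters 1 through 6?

Quarter 1: opening $20,832.45; interest $354.15 → $21,186.60; payment $1,750.37; balance $19,436.23
Quarter 2: opening $19,436.23; interest $330.41 → $19,766.64; payment $2,542.76; balance $17,223.88
Quarter 3: opening $17,223.88; interest $292.80 → $17,516.68; payment $3,335.15; balance $14,181.53
Quarter 4: opening $14,181.53; interest $241.08 → $14,422.61; payment $4,127.54; balance $10,295.07
Quarter 5: opening $10,295.07; interest $175.01 → $10,470.08; payment $4,919.93; balance $5,550.15
Quarter 6: opening $5,550.15; interest $94.35 → $5,644.50; payment $5,644.50; balance $0.00
Total interest: $354.15 + $330.41 + $292.80 + $241.08 + $175.01 + $94.35 = $1,487.80

$1,487.80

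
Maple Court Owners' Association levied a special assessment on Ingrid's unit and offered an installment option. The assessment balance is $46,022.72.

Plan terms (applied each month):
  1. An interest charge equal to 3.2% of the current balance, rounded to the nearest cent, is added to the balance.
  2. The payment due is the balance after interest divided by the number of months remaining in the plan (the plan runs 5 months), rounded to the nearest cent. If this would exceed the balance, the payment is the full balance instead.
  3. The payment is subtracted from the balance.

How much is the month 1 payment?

Month 1: $46,022.72 +$1,472.73 interest = $47,495.45; pay $9,499.09 → $37,996.36

$9,499.09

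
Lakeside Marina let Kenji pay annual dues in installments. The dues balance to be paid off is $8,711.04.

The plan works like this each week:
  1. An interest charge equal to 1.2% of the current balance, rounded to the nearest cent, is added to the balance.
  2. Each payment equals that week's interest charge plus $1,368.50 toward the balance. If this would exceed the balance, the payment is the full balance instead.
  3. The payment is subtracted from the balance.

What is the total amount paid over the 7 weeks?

Week 1: $8,711.04 +$104.53 interest = $8,815.57; pay $1,473.03 → $7,342.54
Week 2: $7,342.54 +$88.11 interest = $7,430.65; pay $1,456.61 → $5,974.04
Week 3: $5,974.04 +$71.69 interest = $6,045.73; pay $1,440.19 → $4,605.54
Week 4: $4,605.54 +$55.27 interest = $4,660.81; pay $1,423.77 → $3,237.04
Week 5: $3,237.04 +$38.84 interest = $3,275.88; pay $1,407.34 → $1,868.54
Week 6: $1,868.54 +$22.42 interest = $1,890.96; pay $1,390.92 → $500.04
Week 7: $500.04 +$6.00 interest = $506.04; pay $506.04 → $0.00
Total paid: $9,097.90

$9,097.90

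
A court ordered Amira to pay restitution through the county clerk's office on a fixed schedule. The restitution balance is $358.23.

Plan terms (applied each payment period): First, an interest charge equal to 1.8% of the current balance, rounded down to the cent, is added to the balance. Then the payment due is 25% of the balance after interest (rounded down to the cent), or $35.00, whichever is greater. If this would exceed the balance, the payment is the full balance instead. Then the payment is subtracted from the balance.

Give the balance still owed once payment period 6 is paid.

$55.52

# | Opening | Interest | Payment | End bal
1 | $358.23 | $6.44 | $91.16 | $273.51
2 | $273.51 | $4.92 | $69.60 | $208.83
3 | $208.83 | $3.75 | $53.14 | $159.44
4 | $159.44 | $2.86 | $40.57 | $121.73
5 | $121.73 | $2.19 | $35.00 | $88.92
6 | $88.92 | $1.60 | $35.00 | $55.52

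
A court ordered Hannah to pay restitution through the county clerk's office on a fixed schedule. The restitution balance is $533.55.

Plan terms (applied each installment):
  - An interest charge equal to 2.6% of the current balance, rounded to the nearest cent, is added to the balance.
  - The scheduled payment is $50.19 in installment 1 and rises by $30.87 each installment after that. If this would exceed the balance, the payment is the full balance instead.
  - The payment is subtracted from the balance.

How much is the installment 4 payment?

$142.80

Installment 1: opening $533.55; interest $13.87 → $547.42; payment $50.19; balance $497.23
Installment 2: opening $497.23; interest $12.93 → $510.16; payment $81.06; balance $429.10
Installment 3: opening $429.10; interest $11.16 → $440.26; payment $111.93; balance $328.33
Installment 4: opening $328.33; interest $8.54 → $336.87; payment $142.80; balance $194.07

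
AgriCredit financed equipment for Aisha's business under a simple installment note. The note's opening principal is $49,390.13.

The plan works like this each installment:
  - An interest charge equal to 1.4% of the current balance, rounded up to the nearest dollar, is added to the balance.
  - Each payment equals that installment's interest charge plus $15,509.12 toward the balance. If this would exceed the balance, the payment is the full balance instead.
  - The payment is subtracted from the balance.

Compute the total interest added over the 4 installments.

$1,466.00

Installment 1: opening $49,390.13; interest $692.00 → $50,082.13; payment $16,201.12; balance $33,881.01
Installment 2: opening $33,881.01; interest $475.00 → $34,356.01; payment $15,984.12; balance $18,371.89
Installment 3: opening $18,371.89; interest $258.00 → $18,629.89; payment $15,767.12; balance $2,862.77
Installment 4: opening $2,862.77; interest $41.00 → $2,903.77; payment $2,903.77; balance $0.00
Total interest: $692.00 + $475.00 + $258.00 + $41.00 = $1,466.00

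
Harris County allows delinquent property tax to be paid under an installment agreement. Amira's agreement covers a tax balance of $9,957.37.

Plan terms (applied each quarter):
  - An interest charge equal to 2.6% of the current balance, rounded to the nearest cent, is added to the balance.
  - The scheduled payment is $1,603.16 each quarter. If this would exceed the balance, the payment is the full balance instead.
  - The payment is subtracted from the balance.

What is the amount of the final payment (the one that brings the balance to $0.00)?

$1,384.03

Quarter 1: $9,957.37 +$258.89 interest = $10,216.26; pay $1,603.16 → $8,613.10
Quarter 2: $8,613.10 +$223.94 interest = $8,837.04; pay $1,603.16 → $7,233.88
Quarter 3: $7,233.88 +$188.08 interest = $7,421.96; pay $1,603.16 → $5,818.80
Quarter 4: $5,818.80 +$151.29 interest = $5,970.09; pay $1,603.16 → $4,366.93
Quarter 5: $4,366.93 +$113.54 interest = $4,480.47; pay $1,603.16 → $2,877.31
Quarter 6: $2,877.31 +$74.81 interest = $2,952.12; pay $1,603.16 → $1,348.96
Quarter 7: $1,348.96 +$35.07 interest = $1,384.03; pay $1,384.03 → $0.00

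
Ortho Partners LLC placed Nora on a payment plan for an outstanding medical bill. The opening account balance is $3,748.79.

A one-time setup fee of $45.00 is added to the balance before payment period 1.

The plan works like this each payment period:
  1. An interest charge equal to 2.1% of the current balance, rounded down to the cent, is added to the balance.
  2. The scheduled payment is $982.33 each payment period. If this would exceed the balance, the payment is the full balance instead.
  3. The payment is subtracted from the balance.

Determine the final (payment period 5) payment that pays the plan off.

Payment period 1: opening $3,793.79; interest $79.66 → $3,873.45; payment $982.33; balance $2,891.12
Payment period 2: opening $2,891.12; interest $60.71 → $2,951.83; payment $982.33; balance $1,969.50
Payment period 3: opening $1,969.50; interest $41.35 → $2,010.85; payment $982.33; balance $1,028.52
Payment period 4: opening $1,028.52; interest $21.59 → $1,050.11; payment $982.33; balance $67.78
Payment period 5: opening $67.78; interest $1.42 → $69.20; payment $69.20; balance $0.00

$69.20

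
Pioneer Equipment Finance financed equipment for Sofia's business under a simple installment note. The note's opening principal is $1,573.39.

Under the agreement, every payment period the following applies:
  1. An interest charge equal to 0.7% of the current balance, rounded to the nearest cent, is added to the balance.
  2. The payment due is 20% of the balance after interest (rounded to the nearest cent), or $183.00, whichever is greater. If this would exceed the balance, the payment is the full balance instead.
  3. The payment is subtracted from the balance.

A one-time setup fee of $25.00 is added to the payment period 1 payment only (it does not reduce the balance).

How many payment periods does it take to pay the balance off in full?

8

Payment period 1: opening $1,573.39; interest $11.01 → $1,584.40; payment $316.88 (+ $25.00 fee); balance $1,267.52
Payment period 2: opening $1,267.52; interest $8.87 → $1,276.39; payment $255.28; balance $1,021.11
Payment period 3: opening $1,021.11; interest $7.15 → $1,028.26; payment $205.65; balance $822.61
Payment period 4: opening $822.61; interest $5.76 → $828.37; payment $183.00; balance $645.37
Payment period 5: opening $645.37; interest $4.52 → $649.89; payment $183.00; balance $466.89
Payment period 6: opening $466.89; interest $3.27 → $470.16; payment $183.00; balance $287.16
Payment period 7: opening $287.16; interest $2.01 → $289.17; payment $183.00; balance $106.17
Payment period 8: opening $106.17; interest $0.74 → $106.91; payment $106.91; balance $0.00
Balance reaches $0.00 in payment period 8.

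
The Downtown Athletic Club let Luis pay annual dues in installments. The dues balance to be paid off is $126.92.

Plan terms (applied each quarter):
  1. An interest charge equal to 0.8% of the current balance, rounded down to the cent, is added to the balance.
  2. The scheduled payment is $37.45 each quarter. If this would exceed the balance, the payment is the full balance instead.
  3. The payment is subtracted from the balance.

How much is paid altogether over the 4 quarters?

$129.21

# | Opening | Interest | Payment | End bal
1 | $126.92 | $1.01 | $37.45 | $90.48
2 | $90.48 | $0.72 | $37.45 | $53.75
3 | $53.75 | $0.43 | $37.45 | $16.73
4 | $16.73 | $0.13 | $16.86 | $0.00
Total paid: $129.21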